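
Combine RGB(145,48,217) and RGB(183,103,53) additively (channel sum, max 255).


Additive: each channel = min(255, C₁+C₂)
R: 145+183 = 328 → 255
G: 48+103 = 151 → 151
B: 217+53 = 270 → 255
= RGB(255, 151, 255)


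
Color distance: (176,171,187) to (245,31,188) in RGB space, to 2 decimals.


d = √[(R₁-R₂)² + (G₁-G₂)² + (B₁-B₂)²]
d = √[(176-245)² + (171-31)² + (187-188)²]
d = √[4761 + 19600 + 1]
d = √24362
d ≈ 156.08


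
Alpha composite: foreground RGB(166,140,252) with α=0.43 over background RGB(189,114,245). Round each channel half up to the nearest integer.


C = α×F + (1-α)×B, with 1-α = 0.57
R: 0.43×166 + 0.57×189 = 71.38 + 107.73 = 179.11 → 179
G: 0.43×140 + 0.57×114 = 60.20 + 64.98 = 125.18 → 125
B: 0.43×252 + 0.57×245 = 108.36 + 139.65 = 248.01 → 248
= RGB(179, 125, 248)


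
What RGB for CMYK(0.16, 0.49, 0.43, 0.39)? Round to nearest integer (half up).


R = 255 × (1-C) × (1-K) = 255 × 0.84 × 0.61 = 130.662 → 131
G = 255 × (1-M) × (1-K) = 255 × 0.51 × 0.61 = 79.3305 → 79
B = 255 × (1-Y) × (1-K) = 255 × 0.57 × 0.61 = 88.6635 → 89
= RGB(131, 79, 89)


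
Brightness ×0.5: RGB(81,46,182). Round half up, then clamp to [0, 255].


Multiply each channel by 0.5, round half up, clamp to [0, 255]
R: 81×0.5 = 40.5 → round → 41
G: 46×0.5 = 23
B: 182×0.5 = 91
= RGB(41, 23, 91)


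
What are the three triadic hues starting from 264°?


Triadic: equally spaced at 120° intervals
H1 = 264°
H2 = (264 + 120) mod 360 = 24°
H3 = (264 + 240) mod 360 = 144°
Triadic = 264°, 24°, 144°


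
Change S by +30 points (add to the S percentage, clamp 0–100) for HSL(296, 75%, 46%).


Original S = 75%
Adjustment = +30 percentage points
New S = 75 + (30) = 105
Clamp to [0, 100] → 100
= HSL(296°, 100%, 46%)


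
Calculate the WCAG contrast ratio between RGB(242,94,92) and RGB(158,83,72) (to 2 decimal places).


Linearize each sRGB channel c=v/255: c/12.92 if c ≤ 0.04045 else ((c+0.055)/1.055)^2.4
L = 0.2126×R_lin + 0.7152×G_lin + 0.0722×B_lin
Color 1 (242,94,92):
  R=242: 242/255≈0.9490 > 0.04045 → ((0.9490+0.055)/1.055)^2.4 ≈ 0.88792
  G=94: 94/255≈0.3686 > 0.04045 → ((0.3686+0.055)/1.055)^2.4 ≈ 0.11193
  B=92: 92/255≈0.3608 > 0.04045 → ((0.3608+0.055)/1.055)^2.4 ≈ 0.10702
  L1 = 0.2126×0.88792 + 0.7152×0.11193 + 0.0722×0.10702 ≈ 0.27655
Color 2 (158,83,72):
  R=158: 158/255≈0.6196 > 0.04045 → ((0.6196+0.055)/1.055)^2.4 ≈ 0.34191
  G=83: 83/255≈0.3255 > 0.04045 → ((0.3255+0.055)/1.055)^2.4 ≈ 0.08650
  B=72: 72/255≈0.2824 > 0.04045 → ((0.2824+0.055)/1.055)^2.4 ≈ 0.06480
  L2 = 0.2126×0.34191 + 0.7152×0.08650 + 0.0722×0.06480 ≈ 0.13923
Lighter = 0.27655, Darker = 0.13923
Ratio = (L_lighter + 0.05) / (L_darker + 0.05)
Ratio = (0.27655 + 0.05) / (0.13923 + 0.05) = 0.32655 / 0.18923 ≈ 1.7257
Ratio ≈ 1.73:1


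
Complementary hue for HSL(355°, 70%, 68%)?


Complement = opposite side of color wheel = hue + 180°
H' = (355 + 180) mod 360 = 175°
S and L unchanged.
= HSL(175°, 70%, 68%)


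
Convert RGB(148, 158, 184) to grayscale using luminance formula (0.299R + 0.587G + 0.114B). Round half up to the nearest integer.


Gray = 0.299×R + 0.587×G + 0.114×B
Gray = 0.299×148 + 0.587×158 + 0.114×184
Gray = 44.252 + 92.746 + 20.976
Gray = 157.974 → round half up → 158
Gray = 158


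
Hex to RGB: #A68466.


A6 → 166 (R)
84 → 132 (G)
66 → 102 (B)
= RGB(166, 132, 102)


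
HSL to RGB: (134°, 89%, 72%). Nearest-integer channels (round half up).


H=134°, S=0.89, L=0.72
C = (1-|2L-1|)×S = (1-|0.44|)×0.89 = 0.4984
H' = H/60 = 134/60 ≈ 2.2333; X = C×(1-|H' mod 2 - 1|) ≈ 0.1163
m = L - C/2 = 0.72 - 0.2492 = 0.4708
Sector ⌊H'⌋ = 2 → (R',G',B') = (0.0, 0.4984, ≈0.1163)
RGB = ((R'+m)×255, (G'+m)×255, (B'+m)×255) = (120.054, 247.146, 149.7088)
Round half up → RGB(120, 247, 150)


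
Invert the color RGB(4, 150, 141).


Invert: (255-R, 255-G, 255-B)
R: 255-4 = 251
G: 255-150 = 105
B: 255-141 = 114
= RGB(251, 105, 114)


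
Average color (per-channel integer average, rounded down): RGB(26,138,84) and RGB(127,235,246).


Midpoint: each channel = ⌊(C₁+C₂)/2⌋
R: ⌊(26+127)/2⌋ = 76
G: ⌊(138+235)/2⌋ = 186
B: ⌊(84+246)/2⌋ = 165
= RGB(76, 186, 165)


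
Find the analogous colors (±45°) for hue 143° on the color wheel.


Base hue: 143°
Left analog: (143 - 45) mod 360 = 98°
Right analog: (143 + 45) mod 360 = 188°
Analogous hues = 98° and 188°


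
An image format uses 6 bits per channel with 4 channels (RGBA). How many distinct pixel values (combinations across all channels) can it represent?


Total bits = 6 bits/channel × 4 channels = 24 bits
Distinct pixel values = 2^24
= 16,777,216 pixel values


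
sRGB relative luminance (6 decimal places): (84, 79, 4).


Linearize each channel (sRGB transfer function): c = v/255; c_lin = c/12.92 if c ≤ 0.04045, else ((c+0.055)/1.055)^2.4
  R: 84/255 ≈ 0.329412 > 0.04045 → ((0.329412+0.055)/1.055)^2.4 ≈ 0.088656
  G: 79/255 ≈ 0.309804 > 0.04045 → ((0.309804+0.055)/1.055)^2.4 ≈ 0.078187
  B: 4/255 ≈ 0.015686 ≤ 0.04045 → 0.015686/12.92 ≈ 0.001214
R_lin = 0.088656, G_lin = 0.078187, B_lin = 0.001214
L = 0.2126×R + 0.7152×G + 0.0722×B
L = 0.2126×0.088656 + 0.7152×0.078187 + 0.0722×0.001214
L ≈ 0.074855


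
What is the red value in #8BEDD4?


Color: #8BEDD4
R = 8B = 139
G = ED = 237
B = D4 = 212
Red = 139


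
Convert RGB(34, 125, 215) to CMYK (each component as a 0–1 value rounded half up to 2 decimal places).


R'=34/255≈0.1333, G'=125/255≈0.4902, B'=215/255≈0.8431
K = 1 - max(R',G',B') = 1 - 215/255 = 40/255 = 0.15686… → 0.16
(1-R'-K)/(1-K) simplifies to (max-R)/max with max = 215:
C = (215-34)/215 = 181/215 = 0.84186… → 0.84
M = (215-125)/215 = 90/215 = 0.41860… → 0.42
Y = (215-215)/215 = 0/215 = 0 → 0.00
= CMYK(0.84, 0.42, 0.00, 0.16)


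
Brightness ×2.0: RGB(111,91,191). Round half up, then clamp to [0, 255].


Multiply each channel by 2.0, round half up, clamp to [0, 255]
R: 111×2.0 = 222
G: 91×2.0 = 182
B: 191×2.0 = 382 → clamp → 255
= RGB(222, 182, 255)


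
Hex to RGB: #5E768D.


5E → 94 (R)
76 → 118 (G)
8D → 141 (B)
= RGB(94, 118, 141)


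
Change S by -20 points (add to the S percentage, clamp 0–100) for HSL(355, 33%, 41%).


Original S = 33%
Adjustment = -20 percentage points
New S = 33 + (-20) = 13
Clamp to [0, 100] → 13
= HSL(355°, 13%, 41%)


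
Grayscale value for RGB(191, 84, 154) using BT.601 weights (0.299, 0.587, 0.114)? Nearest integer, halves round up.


Gray = 0.299×R + 0.587×G + 0.114×B
Gray = 0.299×191 + 0.587×84 + 0.114×154
Gray = 57.109 + 49.308 + 17.556
Gray = 123.973 → round half up → 124
Gray = 124


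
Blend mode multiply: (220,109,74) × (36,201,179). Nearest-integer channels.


Multiply: C = A×B/255, rounded to nearest integer
R: 220×36/255 = 7920/255 ≈ 31.059 → 31
G: 109×201/255 = 21909/255 ≈ 85.918 → 86
B: 74×179/255 = 13246/255 ≈ 51.945 → 52
= RGB(31, 86, 52)


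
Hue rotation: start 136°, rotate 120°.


New hue = (H + rotation) mod 360
New hue = (136 + 120) mod 360
= 256 mod 360
= 256°


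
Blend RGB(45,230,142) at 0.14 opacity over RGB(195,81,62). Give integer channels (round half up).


C = α×F + (1-α)×B, with 1-α = 0.86
R: 0.14×45 + 0.86×195 = 6.30 + 167.70 = 174.00 → 174
G: 0.14×230 + 0.86×81 = 32.20 + 69.66 = 101.86 → 102
B: 0.14×142 + 0.86×62 = 19.88 + 53.32 = 73.20 → 73
= RGB(174, 102, 73)


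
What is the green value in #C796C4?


Color: #C796C4
R = C7 = 199
G = 96 = 150
B = C4 = 196
Green = 150


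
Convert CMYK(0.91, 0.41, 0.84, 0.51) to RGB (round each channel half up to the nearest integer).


R = 255 × (1-C) × (1-K) = 255 × 0.09 × 0.49 = 11.2455 → 11
G = 255 × (1-M) × (1-K) = 255 × 0.59 × 0.49 = 73.7205 → 74
B = 255 × (1-Y) × (1-K) = 255 × 0.16 × 0.49 = 19.992 → 20
= RGB(11, 74, 20)


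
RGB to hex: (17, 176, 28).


R = 17 → 11 (hex)
G = 176 → B0 (hex)
B = 28 → 1C (hex)
Hex = #11B01C


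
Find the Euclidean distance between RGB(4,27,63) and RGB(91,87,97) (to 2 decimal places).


d = √[(R₁-R₂)² + (G₁-G₂)² + (B₁-B₂)²]
d = √[(4-91)² + (27-87)² + (63-97)²]
d = √[7569 + 3600 + 1156]
d = √12325
d ≈ 111.02


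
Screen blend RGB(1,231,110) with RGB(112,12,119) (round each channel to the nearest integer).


Screen: C = 255 - (255-A)×(255-B)/255, rounded to nearest integer
R: 255 - (255-1)×(255-112)/255 = 255 - 36322/255 ≈ 255 - 142.439 = 112.561 → 113
G: 255 - (255-231)×(255-12)/255 = 255 - 5832/255 ≈ 255 - 22.871 = 232.129 → 232
B: 255 - (255-110)×(255-119)/255 = 255 - 19720/255 ≈ 255 - 77.333 = 177.667 → 178
= RGB(113, 232, 178)


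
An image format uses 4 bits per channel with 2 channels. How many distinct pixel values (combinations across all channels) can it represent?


Total bits = 4 bits/channel × 2 channels = 8 bits
Distinct pixel values = 2^8
= 256 pixel values


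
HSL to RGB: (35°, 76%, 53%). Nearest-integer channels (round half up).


H=35°, S=0.76, L=0.53
C = (1-|2L-1|)×S = (1-|0.06|)×0.76 = 0.7144
H' = H/60 = 35/60 ≈ 0.5833; X = C×(1-|H' mod 2 - 1|) ≈ 0.4167
m = L - C/2 = 0.53 - 0.3572 = 0.1728
Sector ⌊H'⌋ = 0 → (R',G',B') = (0.7144, ≈0.4167, 0.0)
RGB = ((R'+m)×255, (G'+m)×255, (B'+m)×255) = (226.236, 150.331, 44.064)
Round half up → RGB(226, 150, 44)


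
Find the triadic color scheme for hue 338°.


Triadic: equally spaced at 120° intervals
H1 = 338°
H2 = (338 + 120) mod 360 = 98°
H3 = (338 + 240) mod 360 = 218°
Triadic = 338°, 98°, 218°


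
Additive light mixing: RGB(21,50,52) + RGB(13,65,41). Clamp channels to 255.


Additive: each channel = min(255, C₁+C₂)
R: 21+13 = 34 → 34
G: 50+65 = 115 → 115
B: 52+41 = 93 → 93
= RGB(34, 115, 93)


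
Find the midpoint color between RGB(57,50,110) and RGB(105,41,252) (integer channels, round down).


Midpoint: each channel = ⌊(C₁+C₂)/2⌋
R: ⌊(57+105)/2⌋ = 81
G: ⌊(50+41)/2⌋ = 45
B: ⌊(110+252)/2⌋ = 181
= RGB(81, 45, 181)


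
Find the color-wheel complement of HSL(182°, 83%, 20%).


Complement = opposite side of color wheel = hue + 180°
H' = (182 + 180) mod 360 = 2°
S and L unchanged.
= HSL(2°, 83%, 20%)


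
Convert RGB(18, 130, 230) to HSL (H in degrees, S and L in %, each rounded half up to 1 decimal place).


Normalize: R'=18/255≈0.0706, G'=130/255≈0.5098, B'=230/255≈0.9020
Max=230/255, Min=18/255, Δ=Max-Min=212/255
L = (Max+Min)/2 = (230+18)/510 = 248/510 = 0.48627… → L = 48.6%
L ≤ 0.5 → S = Δ/(Max+Min) = 212/(230+18) = 212/248 = 0.85483… → S = 85.5%
(the 1/255 factors cancel in S and H, so raw channel differences can be used)
Max is B' → H = 60 × ((R-G)/Δ + 4) = 60 × ((18-130)/212 + 4)
  -112/212 + 4 = -0.5283… + 4 = 3.4716…
  H = 60 × 3.4716… = 208.301…° → H = 208.3°
= HSL(208.3°, 85.5%, 48.6%)


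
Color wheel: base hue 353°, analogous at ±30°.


Base hue: 353°
Left analog: (353 - 30) mod 360 = 323°
Right analog: (353 + 30) mod 360 = 23°
Analogous hues = 323° and 23°


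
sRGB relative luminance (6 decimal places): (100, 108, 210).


Linearize each channel (sRGB transfer function): c = v/255; c_lin = c/12.92 if c ≤ 0.04045, else ((c+0.055)/1.055)^2.4
  R: 100/255 ≈ 0.392157 > 0.04045 → ((0.392157+0.055)/1.055)^2.4 ≈ 0.127438
  G: 108/255 ≈ 0.423529 > 0.04045 → ((0.423529+0.055)/1.055)^2.4 ≈ 0.149960
  B: 210/255 ≈ 0.823529 > 0.04045 → ((0.823529+0.055)/1.055)^2.4 ≈ 0.644480
R_lin = 0.127438, G_lin = 0.149960, B_lin = 0.644480
L = 0.2126×R + 0.7152×G + 0.0722×B
L = 0.2126×0.127438 + 0.7152×0.149960 + 0.0722×0.644480
L ≈ 0.180876


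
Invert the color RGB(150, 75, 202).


Invert: (255-R, 255-G, 255-B)
R: 255-150 = 105
G: 255-75 = 180
B: 255-202 = 53
= RGB(105, 180, 53)


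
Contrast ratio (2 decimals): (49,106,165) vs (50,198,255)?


Linearize each sRGB channel c=v/255: c/12.92 if c ≤ 0.04045 else ((c+0.055)/1.055)^2.4
L = 0.2126×R_lin + 0.7152×G_lin + 0.0722×B_lin
Color 1 (49,106,165):
  R=49: 49/255≈0.1922 > 0.04045 → ((0.1922+0.055)/1.055)^2.4 ≈ 0.03071
  G=106: 106/255≈0.4157 > 0.04045 → ((0.4157+0.055)/1.055)^2.4 ≈ 0.14413
  B=165: 165/255≈0.6471 > 0.04045 → ((0.6471+0.055)/1.055)^2.4 ≈ 0.37626
  L1 = 0.2126×0.03071 + 0.7152×0.14413 + 0.0722×0.37626 ≈ 0.13678
Color 2 (50,198,255):
  R=50: 50/255≈0.1961 > 0.04045 → ((0.1961+0.055)/1.055)^2.4 ≈ 0.03190
  G=198: 198/255≈0.7765 > 0.04045 → ((0.7765+0.055)/1.055)^2.4 ≈ 0.56471
  B=255: 255/255≈1.0000 > 0.04045 → ((1.0000+0.055)/1.055)^2.4 ≈ 1.00000
  L2 = 0.2126×0.03190 + 0.7152×0.56471 + 0.0722×1.00000 ≈ 0.48286
Lighter = 0.48286, Darker = 0.13678
Ratio = (L_lighter + 0.05) / (L_darker + 0.05)
Ratio = (0.48286 + 0.05) / (0.13678 + 0.05) = 0.53286 / 0.18678 ≈ 2.8529
Ratio ≈ 2.85:1


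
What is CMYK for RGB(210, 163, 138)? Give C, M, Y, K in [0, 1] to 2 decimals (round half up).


R'=210/255≈0.8235, G'=163/255≈0.6392, B'=138/255≈0.5412
K = 1 - max(R',G',B') = 1 - 210/255 = 45/255 = 0.17647… → 0.18
(1-R'-K)/(1-K) simplifies to (max-R)/max with max = 210:
C = (210-210)/210 = 0/210 = 0 → 0.00
M = (210-163)/210 = 47/210 = 0.22380… → 0.22
Y = (210-138)/210 = 72/210 = 0.34285… → 0.34
= CMYK(0.00, 0.22, 0.34, 0.18)


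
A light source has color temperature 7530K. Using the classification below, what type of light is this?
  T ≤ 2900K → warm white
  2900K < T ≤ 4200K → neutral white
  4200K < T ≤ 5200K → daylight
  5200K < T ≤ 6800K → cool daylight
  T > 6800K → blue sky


Temperature: 7530K
7530K > 6800K → blue sky
Classification: blue sky


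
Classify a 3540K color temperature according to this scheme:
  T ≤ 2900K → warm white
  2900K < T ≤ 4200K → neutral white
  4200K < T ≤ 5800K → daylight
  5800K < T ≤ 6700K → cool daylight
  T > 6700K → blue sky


Temperature: 3540K
2900K < 3540K ≤ 4200K → neutral white
Classification: neutral white


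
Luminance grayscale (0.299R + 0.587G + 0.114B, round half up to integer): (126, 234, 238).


Gray = 0.299×R + 0.587×G + 0.114×B
Gray = 0.299×126 + 0.587×234 + 0.114×238
Gray = 37.674 + 137.358 + 27.132
Gray = 202.164 → round half up → 202
Gray = 202


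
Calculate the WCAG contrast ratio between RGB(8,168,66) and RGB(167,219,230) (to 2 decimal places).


Linearize each sRGB channel c=v/255: c/12.92 if c ≤ 0.04045 else ((c+0.055)/1.055)^2.4
L = 0.2126×R_lin + 0.7152×G_lin + 0.0722×B_lin
Color 1 (8,168,66):
  R=8: 8/255≈0.0314 ≤ 0.04045 → 0.0314/12.92 ≈ 0.00243
  G=168: 168/255≈0.6588 > 0.04045 → ((0.6588+0.055)/1.055)^2.4 ≈ 0.39157
  B=66: 66/255≈0.2588 > 0.04045 → ((0.2588+0.055)/1.055)^2.4 ≈ 0.05448
  L1 = 0.2126×0.00243 + 0.7152×0.39157 + 0.0722×0.05448 ≈ 0.28450
Color 2 (167,219,230):
  R=167: 167/255≈0.6549 > 0.04045 → ((0.6549+0.055)/1.055)^2.4 ≈ 0.38643
  G=219: 219/255≈0.8588 > 0.04045 → ((0.8588+0.055)/1.055)^2.4 ≈ 0.70838
  B=230: 230/255≈0.9020 > 0.04045 → ((0.9020+0.055)/1.055)^2.4 ≈ 0.79130
  L2 = 0.2126×0.38643 + 0.7152×0.70838 + 0.0722×0.79130 ≈ 0.64592
Lighter = 0.64592, Darker = 0.28450
Ratio = (L_lighter + 0.05) / (L_darker + 0.05)
Ratio = (0.64592 + 0.05) / (0.28450 + 0.05) = 0.69592 / 0.33450 ≈ 2.0805
Ratio ≈ 2.08:1


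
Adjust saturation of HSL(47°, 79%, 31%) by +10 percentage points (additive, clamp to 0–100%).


Original S = 79%
Adjustment = +10 percentage points
New S = 79 + (10) = 89
Clamp to [0, 100] → 89
= HSL(47°, 89%, 31%)


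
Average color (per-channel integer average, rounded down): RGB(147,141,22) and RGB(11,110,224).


Midpoint: each channel = ⌊(C₁+C₂)/2⌋
R: ⌊(147+11)/2⌋ = 79
G: ⌊(141+110)/2⌋ = 125
B: ⌊(22+224)/2⌋ = 123
= RGB(79, 125, 123)


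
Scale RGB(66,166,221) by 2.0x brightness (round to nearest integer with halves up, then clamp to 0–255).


Multiply each channel by 2.0, round half up, clamp to [0, 255]
R: 66×2.0 = 132
G: 166×2.0 = 332 → clamp → 255
B: 221×2.0 = 442 → clamp → 255
= RGB(132, 255, 255)


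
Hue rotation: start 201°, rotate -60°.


New hue = (H + rotation) mod 360
New hue = (201 -60) mod 360
= 141 mod 360
= 141°


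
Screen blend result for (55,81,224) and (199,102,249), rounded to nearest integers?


Screen: C = 255 - (255-A)×(255-B)/255, rounded to nearest integer
R: 255 - (255-55)×(255-199)/255 = 255 - 11200/255 ≈ 255 - 43.922 = 211.078 → 211
G: 255 - (255-81)×(255-102)/255 = 255 - 26622/255 ≈ 255 - 104.400 = 150.600 → 151
B: 255 - (255-224)×(255-249)/255 = 255 - 186/255 ≈ 255 - 0.729 = 254.271 → 254
= RGB(211, 151, 254)


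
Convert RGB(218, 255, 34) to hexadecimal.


R = 218 → DA (hex)
G = 255 → FF (hex)
B = 34 → 22 (hex)
Hex = #DAFF22


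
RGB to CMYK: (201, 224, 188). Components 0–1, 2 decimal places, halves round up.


R'=201/255≈0.7882, G'=224/255≈0.8784, B'=188/255≈0.7373
K = 1 - max(R',G',B') = 1 - 224/255 = 31/255 = 0.12156… → 0.12
(1-R'-K)/(1-K) simplifies to (max-R)/max with max = 224:
C = (224-201)/224 = 23/224 = 0.10267… → 0.10
M = (224-224)/224 = 0/224 = 0 → 0.00
Y = (224-188)/224 = 36/224 = 0.16071… → 0.16
= CMYK(0.10, 0.00, 0.16, 0.12)


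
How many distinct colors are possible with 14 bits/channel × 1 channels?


Total bits = 14 bits/channel × 1 channels = 14 bits
Distinct colors = 2^14
= 16,384 colors


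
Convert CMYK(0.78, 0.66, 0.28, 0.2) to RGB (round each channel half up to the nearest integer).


R = 255 × (1-C) × (1-K) = 255 × 0.22 × 0.80 = 44.88 → 45
G = 255 × (1-M) × (1-K) = 255 × 0.34 × 0.80 = 69.36 → 69
B = 255 × (1-Y) × (1-K) = 255 × 0.72 × 0.80 = 146.88 → 147
= RGB(45, 69, 147)


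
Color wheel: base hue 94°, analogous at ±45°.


Base hue: 94°
Left analog: (94 - 45) mod 360 = 49°
Right analog: (94 + 45) mod 360 = 139°
Analogous hues = 49° and 139°


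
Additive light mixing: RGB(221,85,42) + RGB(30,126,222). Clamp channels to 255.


Additive: each channel = min(255, C₁+C₂)
R: 221+30 = 251 → 251
G: 85+126 = 211 → 211
B: 42+222 = 264 → 255
= RGB(251, 211, 255)


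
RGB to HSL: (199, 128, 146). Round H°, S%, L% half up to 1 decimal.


Normalize: R'=199/255≈0.7804, G'=128/255≈0.5020, B'=146/255≈0.5725
Max=199/255, Min=128/255, Δ=Max-Min=71/255
L = (Max+Min)/2 = (199+128)/510 = 327/510 = 0.64117… → L = 64.1%
L > 0.5 → S = Δ/(2-Max-Min) = 71/(510-199-128) = 71/183 = 0.38797… → S = 38.8%
(the 1/255 factors cancel in S and H, so raw channel differences can be used)
Max is R' → H = 60 × (((G-B)/Δ) mod 6) = 60 × (((128-146)/71) mod 6)
  (-18)/71 = -0.2535…; negative, so add 6 → 5.7464…
  H = 60 × 5.7464… = 344.788…° → H = 344.8°
= HSL(344.8°, 38.8%, 64.1%)


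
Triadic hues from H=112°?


Triadic: equally spaced at 120° intervals
H1 = 112°
H2 = (112 + 120) mod 360 = 232°
H3 = (112 + 240) mod 360 = 352°
Triadic = 112°, 232°, 352°


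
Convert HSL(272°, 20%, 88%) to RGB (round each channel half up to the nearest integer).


H=272°, S=0.20, L=0.88
C = (1-|2L-1|)×S = (1-|0.76|)×0.20 = 0.048
H' = H/60 = 272/60 ≈ 4.5333; X = C×(1-|H' mod 2 - 1|) = 0.0256
m = L - C/2 = 0.88 - 0.024 = 0.856
Sector ⌊H'⌋ = 4 → (R',G',B') = (0.0256, 0.0, 0.048)
RGB = ((R'+m)×255, (G'+m)×255, (B'+m)×255) = (224.808, 218.28, 230.52)
Round half up → RGB(225, 218, 231)


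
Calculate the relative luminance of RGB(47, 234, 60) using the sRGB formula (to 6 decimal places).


Linearize each channel (sRGB transfer function): c = v/255; c_lin = c/12.92 if c ≤ 0.04045, else ((c+0.055)/1.055)^2.4
  R: 47/255 ≈ 0.184314 > 0.04045 → ((0.184314+0.055)/1.055)^2.4 ≈ 0.028426
  G: 234/255 ≈ 0.917647 > 0.04045 → ((0.917647+0.055)/1.055)^2.4 ≈ 0.822786
  B: 60/255 ≈ 0.235294 > 0.04045 → ((0.235294+0.055)/1.055)^2.4 ≈ 0.045186
R_lin = 0.028426, G_lin = 0.822786, B_lin = 0.045186
L = 0.2126×R + 0.7152×G + 0.0722×B
L = 0.2126×0.028426 + 0.7152×0.822786 + 0.0722×0.045186
L ≈ 0.597762


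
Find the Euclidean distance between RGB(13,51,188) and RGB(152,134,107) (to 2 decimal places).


d = √[(R₁-R₂)² + (G₁-G₂)² + (B₁-B₂)²]
d = √[(13-152)² + (51-134)² + (188-107)²]
d = √[19321 + 6889 + 6561]
d = √32771
d ≈ 181.03


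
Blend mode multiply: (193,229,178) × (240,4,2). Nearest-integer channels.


Multiply: C = A×B/255, rounded to nearest integer
R: 193×240/255 = 46320/255 ≈ 181.647 → 182
G: 229×4/255 = 916/255 ≈ 3.592 → 4
B: 178×2/255 = 356/255 ≈ 1.396 → 1
= RGB(182, 4, 1)


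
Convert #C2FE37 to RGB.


C2 → 194 (R)
FE → 254 (G)
37 → 55 (B)
= RGB(194, 254, 55)


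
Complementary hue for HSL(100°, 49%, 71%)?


Complement = opposite side of color wheel = hue + 180°
H' = (100 + 180) mod 360 = 280°
S and L unchanged.
= HSL(280°, 49%, 71%)


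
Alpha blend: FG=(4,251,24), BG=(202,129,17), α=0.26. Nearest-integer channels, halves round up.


C = α×F + (1-α)×B, with 1-α = 0.74
R: 0.26×4 + 0.74×202 = 1.04 + 149.48 = 150.52 → 151
G: 0.26×251 + 0.74×129 = 65.26 + 95.46 = 160.72 → 161
B: 0.26×24 + 0.74×17 = 6.24 + 12.58 = 18.82 → 19
= RGB(151, 161, 19)


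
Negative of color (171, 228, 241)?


Invert: (255-R, 255-G, 255-B)
R: 255-171 = 84
G: 255-228 = 27
B: 255-241 = 14
= RGB(84, 27, 14)


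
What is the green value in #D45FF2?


Color: #D45FF2
R = D4 = 212
G = 5F = 95
B = F2 = 242
Green = 95


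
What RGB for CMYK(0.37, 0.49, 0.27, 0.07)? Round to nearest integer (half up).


R = 255 × (1-C) × (1-K) = 255 × 0.63 × 0.93 = 149.4045 → 149
G = 255 × (1-M) × (1-K) = 255 × 0.51 × 0.93 = 120.9465 → 121
B = 255 × (1-Y) × (1-K) = 255 × 0.73 × 0.93 = 173.1195 → 173
= RGB(149, 121, 173)


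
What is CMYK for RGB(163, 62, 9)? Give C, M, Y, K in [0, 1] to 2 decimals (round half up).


R'=163/255≈0.6392, G'=62/255≈0.2431, B'=9/255≈0.0353
K = 1 - max(R',G',B') = 1 - 163/255 = 92/255 = 0.36078… → 0.36
(1-R'-K)/(1-K) simplifies to (max-R)/max with max = 163:
C = (163-163)/163 = 0/163 = 0 → 0.00
M = (163-62)/163 = 101/163 = 0.61963… → 0.62
Y = (163-9)/163 = 154/163 = 0.94478… → 0.94
= CMYK(0.00, 0.62, 0.94, 0.36)


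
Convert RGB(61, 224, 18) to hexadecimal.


R = 61 → 3D (hex)
G = 224 → E0 (hex)
B = 18 → 12 (hex)
Hex = #3DE012


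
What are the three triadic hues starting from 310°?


Triadic: equally spaced at 120° intervals
H1 = 310°
H2 = (310 + 120) mod 360 = 70°
H3 = (310 + 240) mod 360 = 190°
Triadic = 310°, 70°, 190°


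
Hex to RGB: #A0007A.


A0 → 160 (R)
00 → 0 (G)
7A → 122 (B)
= RGB(160, 0, 122)


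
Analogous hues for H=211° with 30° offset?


Base hue: 211°
Left analog: (211 - 30) mod 360 = 181°
Right analog: (211 + 30) mod 360 = 241°
Analogous hues = 181° and 241°


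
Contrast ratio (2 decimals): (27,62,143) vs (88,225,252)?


Linearize each sRGB channel c=v/255: c/12.92 if c ≤ 0.04045 else ((c+0.055)/1.055)^2.4
L = 0.2126×R_lin + 0.7152×G_lin + 0.0722×B_lin
Color 1 (27,62,143):
  R=27: 27/255≈0.1059 > 0.04045 → ((0.1059+0.055)/1.055)^2.4 ≈ 0.01096
  G=62: 62/255≈0.2431 > 0.04045 → ((0.2431+0.055)/1.055)^2.4 ≈ 0.04817
  B=143: 143/255≈0.5608 > 0.04045 → ((0.5608+0.055)/1.055)^2.4 ≈ 0.27468
  L1 = 0.2126×0.01096 + 0.7152×0.04817 + 0.0722×0.27468 ≈ 0.05661
Color 2 (88,225,252):
  R=88: 88/255≈0.3451 > 0.04045 → ((0.3451+0.055)/1.055)^2.4 ≈ 0.09759
  G=225: 225/255≈0.8824 > 0.04045 → ((0.8824+0.055)/1.055)^2.4 ≈ 0.75294
  B=252: 252/255≈0.9882 > 0.04045 → ((0.9882+0.055)/1.055)^2.4 ≈ 0.97345
  L2 = 0.2126×0.09759 + 0.7152×0.75294 + 0.0722×0.97345 ≈ 0.62953
Lighter = 0.62953, Darker = 0.05661
Ratio = (L_lighter + 0.05) / (L_darker + 0.05)
Ratio = (0.62953 + 0.05) / (0.05661 + 0.05) = 0.67953 / 0.10661 ≈ 6.3738
Ratio ≈ 6.37:1


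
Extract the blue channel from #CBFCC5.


Color: #CBFCC5
R = CB = 203
G = FC = 252
B = C5 = 197
Blue = 197


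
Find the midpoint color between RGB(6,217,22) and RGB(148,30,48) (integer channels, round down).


Midpoint: each channel = ⌊(C₁+C₂)/2⌋
R: ⌊(6+148)/2⌋ = 77
G: ⌊(217+30)/2⌋ = 123
B: ⌊(22+48)/2⌋ = 35
= RGB(77, 123, 35)


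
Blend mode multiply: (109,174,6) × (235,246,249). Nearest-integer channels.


Multiply: C = A×B/255, rounded to nearest integer
R: 109×235/255 = 25615/255 ≈ 100.451 → 100
G: 174×246/255 = 42804/255 ≈ 167.859 → 168
B: 6×249/255 = 1494/255 ≈ 5.859 → 6
= RGB(100, 168, 6)


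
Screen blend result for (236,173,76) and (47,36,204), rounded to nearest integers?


Screen: C = 255 - (255-A)×(255-B)/255, rounded to nearest integer
R: 255 - (255-236)×(255-47)/255 = 255 - 3952/255 ≈ 255 - 15.498 = 239.502 → 240
G: 255 - (255-173)×(255-36)/255 = 255 - 17958/255 ≈ 255 - 70.424 = 184.576 → 185
B: 255 - (255-76)×(255-204)/255 = 255 - 9129/255 ≈ 255 - 35.800 = 219.200 → 219
= RGB(240, 185, 219)


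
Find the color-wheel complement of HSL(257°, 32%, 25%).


Complement = opposite side of color wheel = hue + 180°
H' = (257 + 180) mod 360 = 77°
S and L unchanged.
= HSL(77°, 32%, 25%)


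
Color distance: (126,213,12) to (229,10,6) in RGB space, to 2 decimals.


d = √[(R₁-R₂)² + (G₁-G₂)² + (B₁-B₂)²]
d = √[(126-229)² + (213-10)² + (12-6)²]
d = √[10609 + 41209 + 36]
d = √51854
d ≈ 227.71


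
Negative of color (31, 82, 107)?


Invert: (255-R, 255-G, 255-B)
R: 255-31 = 224
G: 255-82 = 173
B: 255-107 = 148
= RGB(224, 173, 148)


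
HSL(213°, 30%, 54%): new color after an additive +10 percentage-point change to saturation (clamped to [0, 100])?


Original S = 30%
Adjustment = +10 percentage points
New S = 30 + (10) = 40
Clamp to [0, 100] → 40
= HSL(213°, 40%, 54%)


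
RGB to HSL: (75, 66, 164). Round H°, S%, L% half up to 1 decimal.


Normalize: R'=75/255≈0.2941, G'=66/255≈0.2588, B'=164/255≈0.6431
Max=164/255, Min=66/255, Δ=Max-Min=98/255
L = (Max+Min)/2 = (164+66)/510 = 230/510 = 0.45098… → L = 45.1%
L ≤ 0.5 → S = Δ/(Max+Min) = 98/(164+66) = 98/230 = 0.42608… → S = 42.6%
(the 1/255 factors cancel in S and H, so raw channel differences can be used)
Max is B' → H = 60 × ((R-G)/Δ + 4) = 60 × ((75-66)/98 + 4)
  9/98 + 4 = 0.0918… + 4 = 4.0918…
  H = 60 × 4.0918… = 245.510…° → H = 245.5°
= HSL(245.5°, 42.6%, 45.1%)


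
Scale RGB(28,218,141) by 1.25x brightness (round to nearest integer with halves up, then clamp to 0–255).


Multiply each channel by 1.25, round half up, clamp to [0, 255]
R: 28×1.25 = 35
G: 218×1.25 = 272.5 → round → 273 → clamp → 255
B: 141×1.25 = 176.25 → round → 176
= RGB(35, 255, 176)


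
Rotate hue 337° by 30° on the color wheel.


New hue = (H + rotation) mod 360
New hue = (337 + 30) mod 360
= 367 mod 360
= 7°


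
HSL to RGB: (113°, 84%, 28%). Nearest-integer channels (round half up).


H=113°, S=0.84, L=0.28
C = (1-|2L-1|)×S = (1-|-0.44|)×0.84 = 0.4704
H' = H/60 = 113/60 ≈ 1.8833; X = C×(1-|H' mod 2 - 1|) = 0.05488
m = L - C/2 = 0.28 - 0.2352 = 0.0448
Sector ⌊H'⌋ = 1 → (R',G',B') = (0.05488, 0.4704, 0.0)
RGB = ((R'+m)×255, (G'+m)×255, (B'+m)×255) = (25.4184, 131.376, 11.424)
Round half up → RGB(25, 131, 11)


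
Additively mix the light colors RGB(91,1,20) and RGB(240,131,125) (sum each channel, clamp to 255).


Additive: each channel = min(255, C₁+C₂)
R: 91+240 = 331 → 255
G: 1+131 = 132 → 132
B: 20+125 = 145 → 145
= RGB(255, 132, 145)


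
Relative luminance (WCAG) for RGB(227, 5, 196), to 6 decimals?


Linearize each channel (sRGB transfer function): c = v/255; c_lin = c/12.92 if c ≤ 0.04045, else ((c+0.055)/1.055)^2.4
  R: 227/255 ≈ 0.890196 > 0.04045 → ((0.890196+0.055)/1.055)^2.4 ≈ 0.768151
  G: 5/255 ≈ 0.019608 ≤ 0.04045 → 0.019608/12.92 ≈ 0.001518
  B: 196/255 ≈ 0.768627 > 0.04045 → ((0.768627+0.055)/1.055)^2.4 ≈ 0.552011
R_lin = 0.768151, G_lin = 0.001518, B_lin = 0.552011
L = 0.2126×R + 0.7152×G + 0.0722×B
L = 0.2126×0.768151 + 0.7152×0.001518 + 0.0722×0.552011
L ≈ 0.204250


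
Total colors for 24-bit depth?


Colors = 2^bits = 2^24
= 16,777,216 colors


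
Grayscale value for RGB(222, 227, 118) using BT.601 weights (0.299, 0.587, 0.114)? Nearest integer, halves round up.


Gray = 0.299×R + 0.587×G + 0.114×B
Gray = 0.299×222 + 0.587×227 + 0.114×118
Gray = 66.378 + 133.249 + 13.452
Gray = 213.079 → round half up → 213
Gray = 213


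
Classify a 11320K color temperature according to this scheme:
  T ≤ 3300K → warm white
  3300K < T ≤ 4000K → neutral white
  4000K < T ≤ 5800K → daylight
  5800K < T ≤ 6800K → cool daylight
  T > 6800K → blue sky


Temperature: 11320K
11320K > 6800K → blue sky
Classification: blue sky


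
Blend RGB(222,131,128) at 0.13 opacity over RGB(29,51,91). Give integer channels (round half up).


C = α×F + (1-α)×B, with 1-α = 0.87
R: 0.13×222 + 0.87×29 = 28.86 + 25.23 = 54.09 → 54
G: 0.13×131 + 0.87×51 = 17.03 + 44.37 = 61.40 → 61
B: 0.13×128 + 0.87×91 = 16.64 + 79.17 = 95.81 → 96
= RGB(54, 61, 96)


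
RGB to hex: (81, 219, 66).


R = 81 → 51 (hex)
G = 219 → DB (hex)
B = 66 → 42 (hex)
Hex = #51DB42


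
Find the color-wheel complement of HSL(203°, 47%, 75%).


Complement = opposite side of color wheel = hue + 180°
H' = (203 + 180) mod 360 = 23°
S and L unchanged.
= HSL(23°, 47%, 75%)


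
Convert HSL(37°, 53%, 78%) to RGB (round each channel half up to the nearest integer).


H=37°, S=0.53, L=0.78
C = (1-|2L-1|)×S = (1-|0.56|)×0.53 = 0.2332
H' = H/60 = 37/60 ≈ 0.6167; X = C×(1-|H' mod 2 - 1|) ≈ 0.1438
m = L - C/2 = 0.78 - 0.1166 = 0.6634
Sector ⌊H'⌋ = 0 → (R',G',B') = (0.2332, ≈0.1438, 0.0)
RGB = ((R'+m)×255, (G'+m)×255, (B'+m)×255) = (228.633, 205.8377, 169.167)
Round half up → RGB(229, 206, 169)


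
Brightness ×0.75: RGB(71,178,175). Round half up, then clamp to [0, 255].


Multiply each channel by 0.75, round half up, clamp to [0, 255]
R: 71×0.75 = 53.25 → round → 53
G: 178×0.75 = 133.5 → round → 134
B: 175×0.75 = 131.25 → round → 131
= RGB(53, 134, 131)


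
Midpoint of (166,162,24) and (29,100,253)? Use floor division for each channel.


Midpoint: each channel = ⌊(C₁+C₂)/2⌋
R: ⌊(166+29)/2⌋ = 97
G: ⌊(162+100)/2⌋ = 131
B: ⌊(24+253)/2⌋ = 138
= RGB(97, 131, 138)


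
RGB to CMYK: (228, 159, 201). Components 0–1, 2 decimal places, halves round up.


R'=228/255≈0.8941, G'=159/255≈0.6235, B'=201/255≈0.7882
K = 1 - max(R',G',B') = 1 - 228/255 = 27/255 = 0.10588… → 0.11
(1-R'-K)/(1-K) simplifies to (max-R)/max with max = 228:
C = (228-228)/228 = 0/228 = 0 → 0.00
M = (228-159)/228 = 69/228 = 0.30263… → 0.30
Y = (228-201)/228 = 27/228 = 0.11842… → 0.12
= CMYK(0.00, 0.30, 0.12, 0.11)


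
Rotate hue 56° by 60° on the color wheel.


New hue = (H + rotation) mod 360
New hue = (56 + 60) mod 360
= 116 mod 360
= 116°


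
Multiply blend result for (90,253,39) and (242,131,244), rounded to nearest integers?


Multiply: C = A×B/255, rounded to nearest integer
R: 90×242/255 = 21780/255 ≈ 85.412 → 85
G: 253×131/255 = 33143/255 ≈ 129.973 → 130
B: 39×244/255 = 9516/255 ≈ 37.318 → 37
= RGB(85, 130, 37)


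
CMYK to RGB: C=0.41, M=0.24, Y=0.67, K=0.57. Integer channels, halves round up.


R = 255 × (1-C) × (1-K) = 255 × 0.59 × 0.43 = 64.6935 → 65
G = 255 × (1-M) × (1-K) = 255 × 0.76 × 0.43 = 83.334 → 83
B = 255 × (1-Y) × (1-K) = 255 × 0.33 × 0.43 = 36.1845 → 36
= RGB(65, 83, 36)


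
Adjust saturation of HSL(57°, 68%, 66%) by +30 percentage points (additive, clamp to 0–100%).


Original S = 68%
Adjustment = +30 percentage points
New S = 68 + (30) = 98
Clamp to [0, 100] → 98
= HSL(57°, 98%, 66%)


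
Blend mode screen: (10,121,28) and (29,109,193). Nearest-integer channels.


Screen: C = 255 - (255-A)×(255-B)/255, rounded to nearest integer
R: 255 - (255-10)×(255-29)/255 = 255 - 55370/255 ≈ 255 - 217.137 = 37.863 → 38
G: 255 - (255-121)×(255-109)/255 = 255 - 19564/255 ≈ 255 - 76.722 = 178.278 → 178
B: 255 - (255-28)×(255-193)/255 = 255 - 14074/255 ≈ 255 - 55.192 = 199.808 → 200
= RGB(38, 178, 200)


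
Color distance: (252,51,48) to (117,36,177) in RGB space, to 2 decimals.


d = √[(R₁-R₂)² + (G₁-G₂)² + (B₁-B₂)²]
d = √[(252-117)² + (51-36)² + (48-177)²]
d = √[18225 + 225 + 16641]
d = √35091
d ≈ 187.33


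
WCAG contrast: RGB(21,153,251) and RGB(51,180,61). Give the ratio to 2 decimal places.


Linearize each sRGB channel c=v/255: c/12.92 if c ≤ 0.04045 else ((c+0.055)/1.055)^2.4
L = 0.2126×R_lin + 0.7152×G_lin + 0.0722×B_lin
Color 1 (21,153,251):
  R=21: 21/255≈0.0824 > 0.04045 → ((0.0824+0.055)/1.055)^2.4 ≈ 0.00750
  G=153: 153/255≈0.6000 > 0.04045 → ((0.6000+0.055)/1.055)^2.4 ≈ 0.31855
  B=251: 251/255≈0.9843 > 0.04045 → ((0.9843+0.055)/1.055)^2.4 ≈ 0.96469
  L1 = 0.2126×0.00750 + 0.7152×0.31855 + 0.0722×0.96469 ≈ 0.29907
Color 2 (51,180,61):
  R=51: 51/255≈0.2000 > 0.04045 → ((0.2000+0.055)/1.055)^2.4 ≈ 0.03310
  G=180: 180/255≈0.7059 > 0.04045 → ((0.7059+0.055)/1.055)^2.4 ≈ 0.45641
  B=61: 61/255≈0.2392 > 0.04045 → ((0.2392+0.055)/1.055)^2.4 ≈ 0.04667
  L2 = 0.2126×0.03310 + 0.7152×0.45641 + 0.0722×0.04667 ≈ 0.33683
Lighter = 0.33683, Darker = 0.29907
Ratio = (L_lighter + 0.05) / (L_darker + 0.05)
Ratio = (0.33683 + 0.05) / (0.29907 + 0.05) = 0.38683 / 0.34907 ≈ 1.1082
Ratio ≈ 1.11:1


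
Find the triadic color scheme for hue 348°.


Triadic: equally spaced at 120° intervals
H1 = 348°
H2 = (348 + 120) mod 360 = 108°
H3 = (348 + 240) mod 360 = 228°
Triadic = 348°, 108°, 228°


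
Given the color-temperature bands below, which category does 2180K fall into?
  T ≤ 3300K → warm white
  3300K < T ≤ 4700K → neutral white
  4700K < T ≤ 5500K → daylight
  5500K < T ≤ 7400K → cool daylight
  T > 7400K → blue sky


Temperature: 2180K
2180K ≤ 3300K → warm white
Classification: warm white


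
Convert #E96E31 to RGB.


E9 → 233 (R)
6E → 110 (G)
31 → 49 (B)
= RGB(233, 110, 49)


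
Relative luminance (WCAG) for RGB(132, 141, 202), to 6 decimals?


Linearize each channel (sRGB transfer function): c = v/255; c_lin = c/12.92 if c ≤ 0.04045, else ((c+0.055)/1.055)^2.4
  R: 132/255 ≈ 0.517647 > 0.04045 → ((0.517647+0.055)/1.055)^2.4 ≈ 0.230740
  G: 141/255 ≈ 0.552941 > 0.04045 → ((0.552941+0.055)/1.055)^2.4 ≈ 0.266356
  B: 202/255 ≈ 0.792157 > 0.04045 → ((0.792157+0.055)/1.055)^2.4 ≈ 0.590619
R_lin = 0.230740, G_lin = 0.266356, B_lin = 0.590619
L = 0.2126×R + 0.7152×G + 0.0722×B
L = 0.2126×0.230740 + 0.7152×0.266356 + 0.0722×0.590619
L ≈ 0.282196


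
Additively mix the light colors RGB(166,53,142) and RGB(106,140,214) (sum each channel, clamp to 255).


Additive: each channel = min(255, C₁+C₂)
R: 166+106 = 272 → 255
G: 53+140 = 193 → 193
B: 142+214 = 356 → 255
= RGB(255, 193, 255)


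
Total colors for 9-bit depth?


Colors = 2^bits = 2^9
= 512 colors


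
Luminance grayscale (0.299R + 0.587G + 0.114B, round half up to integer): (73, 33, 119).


Gray = 0.299×R + 0.587×G + 0.114×B
Gray = 0.299×73 + 0.587×33 + 0.114×119
Gray = 21.827 + 19.371 + 13.566
Gray = 54.764 → round half up → 55
Gray = 55


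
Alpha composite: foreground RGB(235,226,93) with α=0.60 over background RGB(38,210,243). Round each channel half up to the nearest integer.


C = α×F + (1-α)×B, with 1-α = 0.40
R: 0.60×235 + 0.40×38 = 141.00 + 15.20 = 156.20 → 156
G: 0.60×226 + 0.40×210 = 135.60 + 84.00 = 219.60 → 220
B: 0.60×93 + 0.40×243 = 55.80 + 97.20 = 153.00 → 153
= RGB(156, 220, 153)


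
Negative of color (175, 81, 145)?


Invert: (255-R, 255-G, 255-B)
R: 255-175 = 80
G: 255-81 = 174
B: 255-145 = 110
= RGB(80, 174, 110)


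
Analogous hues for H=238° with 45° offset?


Base hue: 238°
Left analog: (238 - 45) mod 360 = 193°
Right analog: (238 + 45) mod 360 = 283°
Analogous hues = 193° and 283°


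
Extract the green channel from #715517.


Color: #715517
R = 71 = 113
G = 55 = 85
B = 17 = 23
Green = 85


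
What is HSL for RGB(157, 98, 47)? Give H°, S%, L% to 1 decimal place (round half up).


Normalize: R'=157/255≈0.6157, G'=98/255≈0.3843, B'=47/255≈0.1843
Max=157/255, Min=47/255, Δ=Max-Min=110/255
L = (Max+Min)/2 = (157+47)/510 = 204/510 = 0.4 → L = 40.0%
L ≤ 0.5 → S = Δ/(Max+Min) = 110/(157+47) = 110/204 = 0.53921… → S = 53.9%
(the 1/255 factors cancel in S and H, so raw channel differences can be used)
Max is R' → H = 60 × (((G-B)/Δ) mod 6) = 60 × (((98-47)/110) mod 6)
  51/110 = 0.4636…
  H = 60 × 0.4636… = 27.818…° → H = 27.8°
= HSL(27.8°, 53.9%, 40.0%)


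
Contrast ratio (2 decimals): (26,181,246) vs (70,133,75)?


Linearize each sRGB channel c=v/255: c/12.92 if c ≤ 0.04045 else ((c+0.055)/1.055)^2.4
L = 0.2126×R_lin + 0.7152×G_lin + 0.0722×B_lin
Color 1 (26,181,246):
  R=26: 26/255≈0.1020 > 0.04045 → ((0.1020+0.055)/1.055)^2.4 ≈ 0.01033
  G=181: 181/255≈0.7098 > 0.04045 → ((0.7098+0.055)/1.055)^2.4 ≈ 0.46208
  B=246: 246/255≈0.9647 > 0.04045 → ((0.9647+0.055)/1.055)^2.4 ≈ 0.92158
  L1 = 0.2126×0.01033 + 0.7152×0.46208 + 0.0722×0.92158 ≈ 0.39921
Color 2 (70,133,75):
  R=70: 70/255≈0.2745 > 0.04045 → ((0.2745+0.055)/1.055)^2.4 ≈ 0.06125
  G=133: 133/255≈0.5216 > 0.04045 → ((0.5216+0.055)/1.055)^2.4 ≈ 0.23455
  B=75: 75/255≈0.2941 > 0.04045 → ((0.2941+0.055)/1.055)^2.4 ≈ 0.07036
  L2 = 0.2126×0.06125 + 0.7152×0.23455 + 0.0722×0.07036 ≈ 0.18585
Lighter = 0.39921, Darker = 0.18585
Ratio = (L_lighter + 0.05) / (L_darker + 0.05)
Ratio = (0.39921 + 0.05) / (0.18585 + 0.05) = 0.44921 / 0.23585 ≈ 1.9046
Ratio ≈ 1.90:1


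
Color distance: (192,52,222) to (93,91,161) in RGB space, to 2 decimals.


d = √[(R₁-R₂)² + (G₁-G₂)² + (B₁-B₂)²]
d = √[(192-93)² + (52-91)² + (222-161)²]
d = √[9801 + 1521 + 3721]
d = √15043
d ≈ 122.65


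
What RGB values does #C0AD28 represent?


C0 → 192 (R)
AD → 173 (G)
28 → 40 (B)
= RGB(192, 173, 40)


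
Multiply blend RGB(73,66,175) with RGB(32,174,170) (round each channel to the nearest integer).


Multiply: C = A×B/255, rounded to nearest integer
R: 73×32/255 = 2336/255 ≈ 9.161 → 9
G: 66×174/255 = 11484/255 ≈ 45.035 → 45
B: 175×170/255 = 29750/255 ≈ 116.667 → 117
= RGB(9, 45, 117)


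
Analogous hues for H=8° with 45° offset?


Base hue: 8°
Left analog: (8 - 45) mod 360 = 323°
Right analog: (8 + 45) mod 360 = 53°
Analogous hues = 323° and 53°


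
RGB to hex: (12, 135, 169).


R = 12 → 0C (hex)
G = 135 → 87 (hex)
B = 169 → A9 (hex)
Hex = #0C87A9


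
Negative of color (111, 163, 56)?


Invert: (255-R, 255-G, 255-B)
R: 255-111 = 144
G: 255-163 = 92
B: 255-56 = 199
= RGB(144, 92, 199)


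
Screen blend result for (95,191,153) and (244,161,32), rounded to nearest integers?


Screen: C = 255 - (255-A)×(255-B)/255, rounded to nearest integer
R: 255 - (255-95)×(255-244)/255 = 255 - 1760/255 ≈ 255 - 6.902 = 248.098 → 248
G: 255 - (255-191)×(255-161)/255 = 255 - 6016/255 ≈ 255 - 23.592 = 231.408 → 231
B: 255 - (255-153)×(255-32)/255 = 255 - 22746/255 ≈ 255 - 89.200 = 165.800 → 166
= RGB(248, 231, 166)


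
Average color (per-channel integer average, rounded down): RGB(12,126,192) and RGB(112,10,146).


Midpoint: each channel = ⌊(C₁+C₂)/2⌋
R: ⌊(12+112)/2⌋ = 62
G: ⌊(126+10)/2⌋ = 68
B: ⌊(192+146)/2⌋ = 169
= RGB(62, 68, 169)
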